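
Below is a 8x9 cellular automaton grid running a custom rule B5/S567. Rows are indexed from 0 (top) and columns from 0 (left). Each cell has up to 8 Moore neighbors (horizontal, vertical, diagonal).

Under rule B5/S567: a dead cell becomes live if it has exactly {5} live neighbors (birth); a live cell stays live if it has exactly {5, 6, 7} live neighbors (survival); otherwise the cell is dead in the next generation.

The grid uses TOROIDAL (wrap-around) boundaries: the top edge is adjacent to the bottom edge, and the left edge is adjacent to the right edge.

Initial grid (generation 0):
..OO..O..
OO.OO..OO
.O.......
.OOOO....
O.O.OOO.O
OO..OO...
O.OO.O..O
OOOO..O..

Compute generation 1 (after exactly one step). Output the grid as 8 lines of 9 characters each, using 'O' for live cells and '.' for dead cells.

Simulating step by step:
Generation 0 (given above): 34 live cells
Generation 1: 20 live cells
(generation 1 grid is the final answer)

Answer: O.OO.....
..O......
O..O.....
.........
....OO...
OO.OOO..O
O.O.O....
.OOO.....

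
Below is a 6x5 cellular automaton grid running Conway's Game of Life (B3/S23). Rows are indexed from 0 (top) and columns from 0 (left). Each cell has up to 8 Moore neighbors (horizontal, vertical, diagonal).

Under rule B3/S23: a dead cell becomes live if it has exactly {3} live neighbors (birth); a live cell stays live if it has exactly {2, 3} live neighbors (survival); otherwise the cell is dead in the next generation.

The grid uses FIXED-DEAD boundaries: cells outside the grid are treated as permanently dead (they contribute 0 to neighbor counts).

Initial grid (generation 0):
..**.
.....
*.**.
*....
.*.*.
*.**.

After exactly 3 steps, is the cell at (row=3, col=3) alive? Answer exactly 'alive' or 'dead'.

Answer: alive

Derivation:
Simulating step by step:
Generation 0 (given above): 11 live cells
Generation 1: 10 live cells
.....
.*...
.*...
*..*.
**.*.
.***.
Generation 2: 10 live cells
.....
.....
***..
*....
*..**
**.*.
Generation 3: 15 live cells
.....
.*...
**...
*.**.
*.***
*****

Cell (3,3) at generation 3: 1 -> alive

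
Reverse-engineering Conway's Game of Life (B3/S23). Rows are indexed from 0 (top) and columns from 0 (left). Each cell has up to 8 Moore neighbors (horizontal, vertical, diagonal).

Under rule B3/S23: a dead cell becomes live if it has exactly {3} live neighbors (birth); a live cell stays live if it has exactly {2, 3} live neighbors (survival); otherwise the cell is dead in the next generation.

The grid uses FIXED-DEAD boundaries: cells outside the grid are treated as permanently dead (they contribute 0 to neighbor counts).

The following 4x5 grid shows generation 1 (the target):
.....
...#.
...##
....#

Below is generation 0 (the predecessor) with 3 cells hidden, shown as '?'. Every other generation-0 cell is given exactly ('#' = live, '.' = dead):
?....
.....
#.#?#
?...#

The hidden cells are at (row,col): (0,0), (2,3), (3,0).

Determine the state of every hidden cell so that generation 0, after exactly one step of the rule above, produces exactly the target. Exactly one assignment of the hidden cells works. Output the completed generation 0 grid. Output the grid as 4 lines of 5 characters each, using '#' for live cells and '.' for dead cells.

Hidden generation-0 cells (in order): (0,0), (2,3), (3,0).
A hidden cell only influences target cells in its own 3x3 neighborhood. Try each of the 2^3 = 8 assignments, step the completed generation 0 forward once under B3/S23, and compare with the target:
  (0,0)=. (2,3)=. (3,0)=. -> step gives (1,3)='.' but target has '#' -> reject
  (0,0)=. (2,3)=. (3,0)=# -> step gives (1,3)='.' but target has '#' -> reject
  (0,0)=. (2,3)=# (3,0)=. -> step reproduces the target at every cell -> ACCEPT
  (0,0)=. (2,3)=# (3,0)=# -> step gives (2,1)='#' but target has '.' -> reject
  (0,0)=# (2,3)=. (3,0)=. -> step gives (1,1)='#' but target has '.' -> reject
  (0,0)=# (2,3)=. (3,0)=# -> step gives (1,1)='#' but target has '.' -> reject
  (0,0)=# (2,3)=# (3,0)=. -> step gives (1,1)='#' but target has '.' -> reject
  (0,0)=# (2,3)=# (3,0)=# -> step gives (1,1)='#' but target has '.' -> reject
Unique solution: (0,0)=dead, (2,3)=live, (3,0)=dead.
Check: live-neighbor counts of every cell in the completed generation 0:
00000
12232
02132
12242
Applying B3/S23 to generation 0 with these counts gives:
.....
...#.
...##
....#
which matches the target exactly.

Answer: .....
.....
#.###
....#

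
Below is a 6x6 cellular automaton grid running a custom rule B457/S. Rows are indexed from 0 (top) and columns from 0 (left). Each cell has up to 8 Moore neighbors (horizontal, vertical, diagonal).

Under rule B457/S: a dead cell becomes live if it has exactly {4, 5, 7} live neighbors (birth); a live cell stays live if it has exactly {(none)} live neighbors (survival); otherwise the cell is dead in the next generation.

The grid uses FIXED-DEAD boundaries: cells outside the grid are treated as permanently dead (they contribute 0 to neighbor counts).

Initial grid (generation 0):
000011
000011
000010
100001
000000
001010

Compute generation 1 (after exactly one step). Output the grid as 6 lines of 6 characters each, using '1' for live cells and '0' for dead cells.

Simulating step by step:
Generation 0 (given above): 9 live cells
Generation 1: 1 live cells
(generation 1 grid is the final answer)

Answer: 000000
000000
000001
000000
000000
000000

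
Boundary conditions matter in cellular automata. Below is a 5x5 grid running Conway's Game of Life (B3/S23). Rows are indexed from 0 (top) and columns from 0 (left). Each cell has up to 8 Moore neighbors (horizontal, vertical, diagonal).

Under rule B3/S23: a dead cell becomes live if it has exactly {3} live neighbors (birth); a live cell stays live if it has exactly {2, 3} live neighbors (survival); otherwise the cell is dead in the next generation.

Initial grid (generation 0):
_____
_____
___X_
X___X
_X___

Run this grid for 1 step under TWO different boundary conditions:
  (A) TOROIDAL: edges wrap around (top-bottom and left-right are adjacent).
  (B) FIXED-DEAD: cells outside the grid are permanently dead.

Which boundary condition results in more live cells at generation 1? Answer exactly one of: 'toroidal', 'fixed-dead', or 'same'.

Under TOROIDAL boundary, generation 1:
_____
_____
____X
X___X
X____
Population = 4

Under FIXED-DEAD boundary, generation 1:
_____
_____
_____
_____
_____
Population = 0

Comparison: toroidal=4, fixed-dead=0 -> toroidal

Answer: toroidal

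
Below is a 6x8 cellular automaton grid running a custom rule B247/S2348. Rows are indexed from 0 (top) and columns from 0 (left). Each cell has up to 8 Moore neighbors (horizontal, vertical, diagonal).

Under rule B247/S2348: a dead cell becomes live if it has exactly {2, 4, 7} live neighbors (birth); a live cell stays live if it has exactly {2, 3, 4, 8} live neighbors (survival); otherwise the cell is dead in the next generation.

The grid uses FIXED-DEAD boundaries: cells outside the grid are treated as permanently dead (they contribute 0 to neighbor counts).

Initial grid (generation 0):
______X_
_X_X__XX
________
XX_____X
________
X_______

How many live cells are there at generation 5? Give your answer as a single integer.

Answer: 18

Derivation:
Simulating step by step:
Generation 0 (given above): 9 live cells
Generation 1: 7 live cells
__X__XX_
__X__XXX
________
________
________
________
Generation 2: 13 live cells
_X_XXXX_
_X_XXXXX
_____X_X
________
________
________
Generation 3: 14 live cells
X_XX__X_
X_XX___X
__XXXX_X
______X_
________
________
Generation 4: 16 live cells
_XXXX__X
______XX
__XXXXXX
__X___XX
________
________
Generation 5: 18 live cells
__XX_X_X
_______X
_XXXXX__
_XXX_XXX
______XX
________
Population at generation 5: 18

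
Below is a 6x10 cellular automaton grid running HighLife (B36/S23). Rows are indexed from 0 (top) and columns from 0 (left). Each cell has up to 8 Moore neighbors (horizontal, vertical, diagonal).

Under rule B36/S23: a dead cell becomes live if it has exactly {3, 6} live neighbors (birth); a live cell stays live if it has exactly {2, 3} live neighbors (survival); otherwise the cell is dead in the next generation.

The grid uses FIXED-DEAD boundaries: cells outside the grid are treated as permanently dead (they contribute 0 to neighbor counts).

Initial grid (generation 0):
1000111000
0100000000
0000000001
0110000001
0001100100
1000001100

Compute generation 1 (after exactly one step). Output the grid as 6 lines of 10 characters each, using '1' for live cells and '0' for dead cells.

Simulating step by step:
Generation 0 (given above): 15 live cells
Generation 1: 15 live cells
(generation 1 grid is the final answer)

Answer: 0000010000
0000010000
0110000000
0011000010
0111001110
0000001100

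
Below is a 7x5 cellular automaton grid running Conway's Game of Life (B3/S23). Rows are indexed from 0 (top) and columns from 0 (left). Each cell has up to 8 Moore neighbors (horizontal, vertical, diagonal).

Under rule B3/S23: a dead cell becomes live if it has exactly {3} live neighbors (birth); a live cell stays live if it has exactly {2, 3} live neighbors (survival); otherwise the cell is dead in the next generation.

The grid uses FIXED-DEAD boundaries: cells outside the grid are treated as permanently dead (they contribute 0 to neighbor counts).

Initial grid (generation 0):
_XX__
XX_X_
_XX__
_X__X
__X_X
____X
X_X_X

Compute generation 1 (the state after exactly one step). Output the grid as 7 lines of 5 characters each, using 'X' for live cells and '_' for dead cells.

Answer: XXX__
X__X_
___X_
_X___
____X
_X__X
___X_

Derivation:
Simulating step by step:
Generation 0 (given above): 15 live cells
Generation 1: 11 live cells
(generation 1 grid is the final answer)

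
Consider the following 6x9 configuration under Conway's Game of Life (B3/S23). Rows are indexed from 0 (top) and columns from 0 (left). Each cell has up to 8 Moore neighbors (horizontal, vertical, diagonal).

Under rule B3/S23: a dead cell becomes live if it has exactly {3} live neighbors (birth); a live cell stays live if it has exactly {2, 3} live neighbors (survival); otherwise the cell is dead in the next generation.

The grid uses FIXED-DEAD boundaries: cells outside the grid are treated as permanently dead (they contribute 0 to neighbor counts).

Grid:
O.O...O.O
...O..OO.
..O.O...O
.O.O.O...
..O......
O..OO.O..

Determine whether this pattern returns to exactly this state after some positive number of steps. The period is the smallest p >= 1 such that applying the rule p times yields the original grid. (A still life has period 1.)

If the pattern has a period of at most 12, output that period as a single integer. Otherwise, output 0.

Simulating and comparing each generation to the original:
Gen 0 (original, given above): 18 live cells
Gen 1: 19 live cells, differs from original
Gen 2: 11 live cells, differs from original
Gen 3: 11 live cells, differs from original
Gen 4: 7 live cells, differs from original
Gen 5: 7 live cells, differs from original
Gen 6: 6 live cells, differs from original
Gen 7: 6 live cells, differs from original
Gen 8: 8 live cells, differs from original
Gen 9: 7 live cells, differs from original
Gen 10: 8 live cells, differs from original
Gen 11: 9 live cells, differs from original
Gen 12: 10 live cells, differs from original
No period found within 12 steps.

Answer: 0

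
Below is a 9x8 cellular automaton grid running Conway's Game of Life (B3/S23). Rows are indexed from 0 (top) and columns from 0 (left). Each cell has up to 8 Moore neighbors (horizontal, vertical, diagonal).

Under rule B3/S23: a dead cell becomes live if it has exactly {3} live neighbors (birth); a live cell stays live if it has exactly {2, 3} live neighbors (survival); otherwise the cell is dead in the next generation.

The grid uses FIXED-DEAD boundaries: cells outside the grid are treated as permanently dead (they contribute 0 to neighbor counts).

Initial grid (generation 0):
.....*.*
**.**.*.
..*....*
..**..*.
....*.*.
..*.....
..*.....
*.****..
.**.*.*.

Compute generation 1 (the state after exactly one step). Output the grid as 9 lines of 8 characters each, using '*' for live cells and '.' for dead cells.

Simulating step by step:
Generation 0 (given above): 25 live cells
Generation 1: 29 live cells
(generation 1 grid is the final answer)

Answer: ....***.
.*******
....****
..**.***
..*..*..
...*....
..*.*...
....**..
.**.*...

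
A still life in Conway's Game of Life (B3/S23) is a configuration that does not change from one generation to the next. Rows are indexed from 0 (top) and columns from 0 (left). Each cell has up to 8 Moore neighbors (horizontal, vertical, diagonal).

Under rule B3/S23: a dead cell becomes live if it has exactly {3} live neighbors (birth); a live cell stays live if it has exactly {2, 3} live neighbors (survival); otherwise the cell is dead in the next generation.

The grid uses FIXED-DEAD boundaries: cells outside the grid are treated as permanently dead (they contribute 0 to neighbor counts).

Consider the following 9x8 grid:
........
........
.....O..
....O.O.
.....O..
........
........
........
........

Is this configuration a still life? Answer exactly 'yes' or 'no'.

Compute generation 1 and compare to generation 0 (given above):
Generation 1:
........
........
.....O..
....O.O.
.....O..
........
........
........
........
The grids are IDENTICAL -> still life.

Answer: yes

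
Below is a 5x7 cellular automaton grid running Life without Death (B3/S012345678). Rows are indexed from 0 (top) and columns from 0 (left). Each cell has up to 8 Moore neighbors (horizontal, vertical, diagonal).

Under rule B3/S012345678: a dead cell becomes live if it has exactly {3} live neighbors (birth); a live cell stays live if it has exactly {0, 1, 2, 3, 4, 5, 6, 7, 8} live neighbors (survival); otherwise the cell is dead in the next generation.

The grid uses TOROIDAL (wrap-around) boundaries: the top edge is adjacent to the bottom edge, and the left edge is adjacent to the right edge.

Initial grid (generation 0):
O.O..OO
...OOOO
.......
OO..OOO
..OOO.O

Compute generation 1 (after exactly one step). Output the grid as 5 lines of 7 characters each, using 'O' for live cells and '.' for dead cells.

Simulating step by step:
Generation 0 (given above): 17 live cells
Generation 1: 21 live cells
(generation 1 grid is the final answer)

Answer: OOO..OO
O..OOOO
...O...
OOO.OOO
..OOO.O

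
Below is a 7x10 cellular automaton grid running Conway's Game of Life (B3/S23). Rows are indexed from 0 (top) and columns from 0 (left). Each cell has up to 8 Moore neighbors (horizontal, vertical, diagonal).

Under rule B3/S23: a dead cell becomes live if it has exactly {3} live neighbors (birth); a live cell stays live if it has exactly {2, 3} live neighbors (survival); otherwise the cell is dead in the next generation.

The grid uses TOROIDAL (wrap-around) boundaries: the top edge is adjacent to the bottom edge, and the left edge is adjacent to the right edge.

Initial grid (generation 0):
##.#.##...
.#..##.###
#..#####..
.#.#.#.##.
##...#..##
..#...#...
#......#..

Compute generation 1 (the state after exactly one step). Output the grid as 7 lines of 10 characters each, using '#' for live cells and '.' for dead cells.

Answer: .##..#....
.#......##
##.#......
.#.#......
##..##..##
......###.
#.#..#.#..

Derivation:
Simulating step by step:
Generation 0 (given above): 31 live cells
Generation 1: 24 live cells
(generation 1 grid is the final answer)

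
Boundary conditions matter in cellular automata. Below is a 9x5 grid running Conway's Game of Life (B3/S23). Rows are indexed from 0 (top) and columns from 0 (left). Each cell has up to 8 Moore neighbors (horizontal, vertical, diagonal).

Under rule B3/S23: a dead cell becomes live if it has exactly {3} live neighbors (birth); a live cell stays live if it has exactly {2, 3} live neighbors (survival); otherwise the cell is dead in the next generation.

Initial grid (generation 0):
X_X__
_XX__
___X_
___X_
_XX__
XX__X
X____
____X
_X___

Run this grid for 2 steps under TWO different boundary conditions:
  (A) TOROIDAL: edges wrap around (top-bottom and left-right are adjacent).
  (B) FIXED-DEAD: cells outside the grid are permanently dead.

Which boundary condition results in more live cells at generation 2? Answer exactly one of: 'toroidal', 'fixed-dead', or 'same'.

Answer: toroidal

Derivation:
Under TOROIDAL boundary, generation 2:
X__XX
_X_XX
___XX
_____
XX__X
____X
XX___
X____
X___X
Population = 17

Under FIXED-DEAD boundary, generation 2:
_XXX_
_X_X_
___XX
_X_XX
X__X_
___X_
XX___
_____
_____
Population = 15

Comparison: toroidal=17, fixed-dead=15 -> toroidal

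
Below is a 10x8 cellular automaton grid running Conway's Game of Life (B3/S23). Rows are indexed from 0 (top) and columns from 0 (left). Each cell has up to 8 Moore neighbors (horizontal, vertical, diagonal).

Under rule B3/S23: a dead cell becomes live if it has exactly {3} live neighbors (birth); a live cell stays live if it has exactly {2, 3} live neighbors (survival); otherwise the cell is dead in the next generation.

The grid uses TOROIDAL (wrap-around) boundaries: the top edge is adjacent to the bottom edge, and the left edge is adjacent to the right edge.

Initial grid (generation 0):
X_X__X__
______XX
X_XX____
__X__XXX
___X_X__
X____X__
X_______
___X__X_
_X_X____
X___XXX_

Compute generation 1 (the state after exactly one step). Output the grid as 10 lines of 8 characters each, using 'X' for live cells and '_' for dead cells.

Simulating step by step:
Generation 0 (given above): 25 live cells
Generation 1: 34 live cells
(generation 1 grid is the final answer)

Answer: XX__X___
X_XX__XX
XXXX_X__
_XX__XXX
_____X_X
____X___
_______X
__X_____
__XX__XX
X_XXXXXX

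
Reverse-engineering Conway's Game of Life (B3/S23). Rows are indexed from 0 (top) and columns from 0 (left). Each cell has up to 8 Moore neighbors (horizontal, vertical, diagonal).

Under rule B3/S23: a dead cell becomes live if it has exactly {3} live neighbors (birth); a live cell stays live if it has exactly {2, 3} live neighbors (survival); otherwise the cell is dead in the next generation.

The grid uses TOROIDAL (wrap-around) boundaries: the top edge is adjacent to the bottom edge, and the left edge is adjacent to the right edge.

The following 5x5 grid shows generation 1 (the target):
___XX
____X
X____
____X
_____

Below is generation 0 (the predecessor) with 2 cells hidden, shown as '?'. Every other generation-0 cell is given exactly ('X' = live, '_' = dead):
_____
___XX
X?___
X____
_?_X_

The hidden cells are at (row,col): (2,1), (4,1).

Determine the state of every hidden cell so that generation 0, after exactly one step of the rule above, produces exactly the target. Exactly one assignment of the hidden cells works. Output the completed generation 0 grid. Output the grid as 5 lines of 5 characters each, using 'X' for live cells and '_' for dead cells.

Hidden generation-0 cells (in order): (2,1), (4,1).
A hidden cell only influences target cells in its own 3x3 neighborhood. Try each of the 2^2 = 4 assignments, step the completed generation 0 forward once under B3/S23, and compare with the target:
  (2,1)=_ (4,1)=_ -> step reproduces the target at every cell -> ACCEPT
  (2,1)=_ (4,1)=X -> step gives (0,2)='X' but target has '_' -> reject
  (2,1)=X (4,1)=_ -> step gives (1,0)='X' but target has '_' -> reject
  (2,1)=X (4,1)=X -> step gives (0,2)='X' but target has '_' -> reject
Unique solution: (2,1)=dead, (4,1)=dead.
Check: live-neighbor counts of every cell in the completed generation 0:
10233
21112
22124
12113
11102
Applying B3/S23 to generation 0 with these counts gives:
___XX
____X
X____
____X
_____
which matches the target exactly.

Answer: _____
___XX
X____
X____
___X_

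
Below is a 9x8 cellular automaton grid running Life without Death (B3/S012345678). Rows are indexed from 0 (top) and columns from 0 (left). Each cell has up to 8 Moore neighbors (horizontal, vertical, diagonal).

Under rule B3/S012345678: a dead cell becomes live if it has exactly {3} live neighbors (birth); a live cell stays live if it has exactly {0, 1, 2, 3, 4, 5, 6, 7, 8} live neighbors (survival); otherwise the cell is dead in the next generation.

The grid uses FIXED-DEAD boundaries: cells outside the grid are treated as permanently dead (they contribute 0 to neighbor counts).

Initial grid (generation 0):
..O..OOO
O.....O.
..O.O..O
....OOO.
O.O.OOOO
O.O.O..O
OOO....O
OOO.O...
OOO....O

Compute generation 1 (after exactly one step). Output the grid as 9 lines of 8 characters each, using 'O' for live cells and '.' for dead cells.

Simulating step by step:
Generation 0 (given above): 34 live cells
Generation 1: 39 live cells
(generation 1 grid is the final answer)

Answer: ..O..OOO
OO.O..O.
..OOO..O
.O..OOO.
O.O.OOOO
O.O.O..O
OOO....O
OOO.O...
OOOO...O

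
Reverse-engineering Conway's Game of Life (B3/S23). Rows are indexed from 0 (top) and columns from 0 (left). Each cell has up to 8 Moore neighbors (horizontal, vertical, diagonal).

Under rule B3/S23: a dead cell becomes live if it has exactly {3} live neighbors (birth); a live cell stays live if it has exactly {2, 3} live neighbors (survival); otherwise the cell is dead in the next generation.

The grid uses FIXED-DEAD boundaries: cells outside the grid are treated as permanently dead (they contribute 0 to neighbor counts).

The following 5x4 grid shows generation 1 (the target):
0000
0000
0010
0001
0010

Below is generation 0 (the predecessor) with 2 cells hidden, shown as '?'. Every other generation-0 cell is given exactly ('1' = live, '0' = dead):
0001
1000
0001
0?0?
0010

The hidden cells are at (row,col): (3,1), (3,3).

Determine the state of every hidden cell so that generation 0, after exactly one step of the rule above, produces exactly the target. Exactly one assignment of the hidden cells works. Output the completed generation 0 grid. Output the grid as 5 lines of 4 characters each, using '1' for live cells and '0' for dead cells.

Hidden generation-0 cells (in order): (3,1), (3,3).
A hidden cell only influences target cells in its own 3x3 neighborhood. Try each of the 2^2 = 4 assignments, step the completed generation 0 forward once under B3/S23, and compare with the target:
  (3,1)=0 (3,3)=0 -> step gives (2,2)='0' but target has '1' -> reject
  (3,1)=0 (3,3)=1 -> step gives (2,2)='0' but target has '1' -> reject
  (3,1)=1 (3,3)=0 -> step gives (2,2)='0' but target has '1' -> reject
  (3,1)=1 (3,3)=1 -> step reproduces the target at every cell -> ACCEPT
Unique solution: (3,1)=live, (3,3)=live.
Check: live-neighbor counts of every cell in the completed generation 0:
1110
0122
2231
1142
1222
Applying B3/S23 to generation 0 with these counts gives:
0000
0000
0010
0001
0010
which matches the target exactly.

Answer: 0001
1000
0001
0101
0010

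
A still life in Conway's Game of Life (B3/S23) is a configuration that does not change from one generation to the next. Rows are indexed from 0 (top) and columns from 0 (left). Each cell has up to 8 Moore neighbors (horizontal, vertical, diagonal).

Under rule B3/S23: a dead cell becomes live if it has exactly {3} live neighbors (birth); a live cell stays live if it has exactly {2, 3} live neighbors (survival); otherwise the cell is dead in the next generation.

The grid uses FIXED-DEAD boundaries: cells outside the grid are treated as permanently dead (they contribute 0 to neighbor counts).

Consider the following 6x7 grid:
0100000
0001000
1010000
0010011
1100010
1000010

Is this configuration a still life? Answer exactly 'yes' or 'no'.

Answer: no

Derivation:
Compute generation 1 and compare to generation 0 (given above):
Generation 1:
0000000
0110000
0111000
1010011
1100110
1100000
Cell (0,1) differs: gen0=1 vs gen1=0 -> NOT a still life.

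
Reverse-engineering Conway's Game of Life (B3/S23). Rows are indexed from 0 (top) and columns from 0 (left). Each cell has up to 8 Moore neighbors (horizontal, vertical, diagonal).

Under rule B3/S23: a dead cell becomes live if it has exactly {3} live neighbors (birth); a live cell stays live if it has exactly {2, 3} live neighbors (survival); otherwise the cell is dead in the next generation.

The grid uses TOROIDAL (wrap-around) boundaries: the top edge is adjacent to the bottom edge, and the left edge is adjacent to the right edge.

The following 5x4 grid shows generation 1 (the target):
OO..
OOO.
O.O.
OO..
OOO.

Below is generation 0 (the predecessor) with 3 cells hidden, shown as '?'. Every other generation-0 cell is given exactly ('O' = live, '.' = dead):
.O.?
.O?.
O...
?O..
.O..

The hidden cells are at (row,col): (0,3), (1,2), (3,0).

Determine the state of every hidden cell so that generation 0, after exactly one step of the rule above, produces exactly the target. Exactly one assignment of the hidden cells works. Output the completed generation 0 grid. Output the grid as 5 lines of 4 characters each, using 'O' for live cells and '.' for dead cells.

Answer: .O..
.OO.
O...
.O..
.O..

Derivation:
Hidden generation-0 cells (in order): (0,3), (1,2), (3,0).
A hidden cell only influences target cells in its own 3x3 neighborhood. Try each of the 2^3 = 8 assignments, step the completed generation 0 forward once under B3/S23, and compare with the target:
  (0,3)=. (1,2)=. (3,0)=. -> step gives (0,2)='O' but target has '.' -> reject
  (0,3)=. (1,2)=. (3,0)=O -> step gives (0,2)='O' but target has '.' -> reject
  (0,3)=. (1,2)=O (3,0)=. -> step reproduces the target at every cell -> ACCEPT
  (0,3)=. (1,2)=O (3,0)=O -> step gives (2,3)='O' but target has '.' -> reject
  (0,3)=O (1,2)=. (3,0)=. -> step gives (0,0)='.' but target has 'O' -> reject
  (0,3)=O (1,2)=. (3,0)=O -> step gives (0,0)='.' but target has 'O' -> reject
  (0,3)=O (1,2)=O (3,0)=. -> step gives (0,0)='.' but target has 'O' -> reject
  (0,3)=O (1,2)=O (3,0)=O -> step gives (0,0)='.' but target has 'O' -> reject
Unique solution: (0,3)=dead, (1,2)=live, (3,0)=dead.
Check: live-neighbor counts of every cell in the completed generation 0:
3341
3322
2432
3221
3230
Applying B3/S23 to generation 0 with these counts gives:
OO..
OOO.
O.O.
OO..
OOO.
which matches the target exactly.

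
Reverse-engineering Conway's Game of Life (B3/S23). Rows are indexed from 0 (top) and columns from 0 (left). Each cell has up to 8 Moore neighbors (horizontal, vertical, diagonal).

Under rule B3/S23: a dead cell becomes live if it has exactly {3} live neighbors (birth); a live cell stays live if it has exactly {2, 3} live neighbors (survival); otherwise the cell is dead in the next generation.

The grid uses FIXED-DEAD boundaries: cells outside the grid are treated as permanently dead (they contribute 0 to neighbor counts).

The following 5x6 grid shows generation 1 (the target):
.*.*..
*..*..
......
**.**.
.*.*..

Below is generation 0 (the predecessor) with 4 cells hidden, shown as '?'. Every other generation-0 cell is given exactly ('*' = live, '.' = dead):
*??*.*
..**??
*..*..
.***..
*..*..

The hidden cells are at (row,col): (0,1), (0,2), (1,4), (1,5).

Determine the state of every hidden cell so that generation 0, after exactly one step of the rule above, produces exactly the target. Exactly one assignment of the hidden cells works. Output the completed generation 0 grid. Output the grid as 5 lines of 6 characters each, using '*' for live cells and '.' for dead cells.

Answer: **.*.*
..**.*
*..*..
.***..
*..*..

Derivation:
Hidden generation-0 cells (in order): (0,1), (0,2), (1,4), (1,5).
A hidden cell only influences target cells in its own 3x3 neighborhood. Try each of the 2^4 = 16 assignments, step the completed generation 0 forward once under B3/S23, and compare with the target:
  (0,1)=. (0,2)=. (1,4)=. (1,5)=. -> step gives (0,1)='.' but target has '*' -> reject
  (0,1)=. (0,2)=. (1,4)=. (1,5)=* -> step gives (0,1)='.' but target has '*' -> reject
  (0,1)=. (0,2)=. (1,4)=* (1,5)=. -> step gives (0,1)='.' but target has '*' -> reject
  (0,1)=. (0,2)=. (1,4)=* (1,5)=* -> step gives (0,1)='.' but target has '*' -> reject
  (0,1)=. (0,2)=* (1,4)=. (1,5)=. -> step gives (0,2)='*' but target has '.' -> reject
  (0,1)=. (0,2)=* (1,4)=. (1,5)=* -> step gives (0,2)='*' but target has '.' -> reject
  (0,1)=. (0,2)=* (1,4)=* (1,5)=. -> step gives (0,2)='*' but target has '.' -> reject
  (0,1)=. (0,2)=* (1,4)=* (1,5)=* -> step gives (0,2)='*' but target has '.' -> reject
  (0,1)=* (0,2)=. (1,4)=. (1,5)=. -> step gives (0,4)='*' but target has '.' -> reject
  (0,1)=* (0,2)=. (1,4)=. (1,5)=* -> step reproduces the target at every cell -> ACCEPT
  (0,1)=* (0,2)=. (1,4)=* (1,5)=. -> step gives (1,3)='.' but target has '*' -> reject
  (0,1)=* (0,2)=. (1,4)=* (1,5)=* -> step gives (0,5)='*' but target has '.' -> reject
  (0,1)=* (0,2)=* (1,4)=. (1,5)=. -> step gives (0,4)='*' but target has '.' -> reject
  (0,1)=* (0,2)=* (1,4)=. (1,5)=* -> step gives (1,3)='.' but target has '*' -> reject
  (0,1)=* (0,2)=* (1,4)=* (1,5)=. -> step gives (0,3)='.' but target has '*' -> reject
  (0,1)=* (0,2)=* (1,4)=* (1,5)=* -> step gives (0,3)='.' but target has '*' -> reject
Unique solution: (0,1)=live, (0,2)=dead, (1,4)=dead, (1,5)=live.
Check: live-neighbor counts of every cell in the completed generation 0:
124241
344351
146441
334330
134220
Applying B3/S23 to generation 0 with these counts gives:
.*.*..
*..*..
......
**.**.
.*.*..
which matches the target exactly.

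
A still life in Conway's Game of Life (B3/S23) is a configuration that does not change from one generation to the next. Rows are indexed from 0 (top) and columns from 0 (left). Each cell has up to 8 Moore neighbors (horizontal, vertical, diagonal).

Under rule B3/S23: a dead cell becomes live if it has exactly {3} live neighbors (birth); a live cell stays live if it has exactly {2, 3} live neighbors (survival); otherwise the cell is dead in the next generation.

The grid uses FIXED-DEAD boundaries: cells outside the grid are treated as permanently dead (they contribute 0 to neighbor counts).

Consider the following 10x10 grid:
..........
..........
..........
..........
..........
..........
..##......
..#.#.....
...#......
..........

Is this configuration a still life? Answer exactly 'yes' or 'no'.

Answer: yes

Derivation:
Compute generation 1 and compare to generation 0 (given above):
Generation 1:
..........
..........
..........
..........
..........
..........
..##......
..#.#.....
...#......
..........
The grids are IDENTICAL -> still life.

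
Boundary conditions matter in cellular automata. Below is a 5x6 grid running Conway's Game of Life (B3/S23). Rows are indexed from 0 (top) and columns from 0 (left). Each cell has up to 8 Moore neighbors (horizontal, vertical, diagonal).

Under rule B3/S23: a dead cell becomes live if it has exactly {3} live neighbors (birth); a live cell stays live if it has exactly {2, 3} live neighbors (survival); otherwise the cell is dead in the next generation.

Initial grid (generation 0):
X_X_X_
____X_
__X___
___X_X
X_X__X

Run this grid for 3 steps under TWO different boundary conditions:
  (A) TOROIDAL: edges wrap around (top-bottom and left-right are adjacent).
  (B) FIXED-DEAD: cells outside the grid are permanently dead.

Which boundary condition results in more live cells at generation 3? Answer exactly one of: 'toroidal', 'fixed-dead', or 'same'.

Answer: fixed-dead

Derivation:
Under TOROIDAL boundary, generation 3:
XX___X
X____X
X____X
______
_X____
Population = 8

Under FIXED-DEAD boundary, generation 3:
___X__
__XXX_
_X__XX
_XX_XX
___X__
Population = 12

Comparison: toroidal=8, fixed-dead=12 -> fixed-dead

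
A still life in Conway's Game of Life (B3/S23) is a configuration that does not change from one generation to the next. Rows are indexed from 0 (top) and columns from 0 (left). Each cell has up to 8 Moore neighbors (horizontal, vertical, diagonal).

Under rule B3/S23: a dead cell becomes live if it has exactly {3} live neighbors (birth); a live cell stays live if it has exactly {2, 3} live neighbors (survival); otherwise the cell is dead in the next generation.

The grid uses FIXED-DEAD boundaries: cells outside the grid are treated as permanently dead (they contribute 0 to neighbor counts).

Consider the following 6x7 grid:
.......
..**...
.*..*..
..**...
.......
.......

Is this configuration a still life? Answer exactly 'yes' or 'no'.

Answer: yes

Derivation:
Compute generation 1 and compare to generation 0 (given above):
Generation 1:
.......
..**...
.*..*..
..**...
.......
.......
The grids are IDENTICAL -> still life.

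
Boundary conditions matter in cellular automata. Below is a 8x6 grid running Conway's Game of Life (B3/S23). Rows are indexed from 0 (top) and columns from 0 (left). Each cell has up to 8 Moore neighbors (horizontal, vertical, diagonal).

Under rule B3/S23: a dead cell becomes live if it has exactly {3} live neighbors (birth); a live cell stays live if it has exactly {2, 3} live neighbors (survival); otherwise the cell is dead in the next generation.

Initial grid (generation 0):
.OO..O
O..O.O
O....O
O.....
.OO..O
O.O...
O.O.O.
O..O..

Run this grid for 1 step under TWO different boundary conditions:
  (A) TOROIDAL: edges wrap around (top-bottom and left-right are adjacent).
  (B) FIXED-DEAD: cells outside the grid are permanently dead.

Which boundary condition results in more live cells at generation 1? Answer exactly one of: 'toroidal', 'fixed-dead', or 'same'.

Answer: fixed-dead

Derivation:
Under TOROIDAL boundary, generation 1:
.OOO.O
..O...
.O..O.
......
..O..O
O.O...
O.O...
O..OO.
Population = 16

Under FIXED-DEAD boundary, generation 1:
.OO.O.
O.O..O
OO..O.
O.....
O.O...
O.O...
O.O...
.O.O..
Population = 18

Comparison: toroidal=16, fixed-dead=18 -> fixed-dead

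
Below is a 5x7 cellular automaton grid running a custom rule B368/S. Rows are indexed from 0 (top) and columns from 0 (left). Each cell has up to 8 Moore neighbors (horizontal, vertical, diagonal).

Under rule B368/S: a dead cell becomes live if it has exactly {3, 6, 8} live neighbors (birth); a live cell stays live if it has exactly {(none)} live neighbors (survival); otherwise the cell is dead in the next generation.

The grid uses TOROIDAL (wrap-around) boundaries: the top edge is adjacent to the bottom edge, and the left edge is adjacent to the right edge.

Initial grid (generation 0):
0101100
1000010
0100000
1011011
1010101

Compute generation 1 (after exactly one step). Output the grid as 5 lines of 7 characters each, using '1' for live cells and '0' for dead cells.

Answer: 0010000
0110100
0010110
0000100
0001000

Derivation:
Simulating step by step:
Generation 0 (given above): 15 live cells
Generation 1: 9 live cells
(generation 1 grid is the final answer)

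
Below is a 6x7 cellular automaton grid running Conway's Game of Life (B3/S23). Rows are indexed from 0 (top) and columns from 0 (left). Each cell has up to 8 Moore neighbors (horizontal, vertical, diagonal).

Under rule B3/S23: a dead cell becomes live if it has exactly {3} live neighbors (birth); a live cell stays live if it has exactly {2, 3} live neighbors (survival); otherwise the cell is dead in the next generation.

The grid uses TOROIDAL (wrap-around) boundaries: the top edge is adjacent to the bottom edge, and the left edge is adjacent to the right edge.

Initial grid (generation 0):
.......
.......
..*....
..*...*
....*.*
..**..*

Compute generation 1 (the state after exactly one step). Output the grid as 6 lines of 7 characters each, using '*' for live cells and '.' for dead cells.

Answer: .......
.......
.......
...*.*.
*.*...*
...*.*.

Derivation:
Simulating step by step:
Generation 0 (given above): 8 live cells
Generation 1: 7 live cells
(generation 1 grid is the final answer)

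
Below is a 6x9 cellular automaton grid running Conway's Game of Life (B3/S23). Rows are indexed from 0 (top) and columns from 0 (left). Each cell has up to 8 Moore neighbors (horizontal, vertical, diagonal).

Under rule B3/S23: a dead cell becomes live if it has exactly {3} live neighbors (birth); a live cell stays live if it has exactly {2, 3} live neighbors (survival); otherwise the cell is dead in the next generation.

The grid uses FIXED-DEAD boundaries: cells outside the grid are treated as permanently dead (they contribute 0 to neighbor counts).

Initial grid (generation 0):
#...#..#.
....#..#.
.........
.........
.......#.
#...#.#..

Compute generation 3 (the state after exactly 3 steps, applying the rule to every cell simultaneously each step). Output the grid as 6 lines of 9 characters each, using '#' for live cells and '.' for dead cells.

Answer: .........
.........
.........
.........
.........
.........

Derivation:
Simulating step by step:
Generation 0 (given above): 9 live cells
Generation 1: 0 live cells
.........
.........
.........
.........
.........
.........
Generation 2: 0 live cells
.........
.........
.........
.........
.........
.........
Generation 3: 0 live cells
(generation 3 grid is the final answer)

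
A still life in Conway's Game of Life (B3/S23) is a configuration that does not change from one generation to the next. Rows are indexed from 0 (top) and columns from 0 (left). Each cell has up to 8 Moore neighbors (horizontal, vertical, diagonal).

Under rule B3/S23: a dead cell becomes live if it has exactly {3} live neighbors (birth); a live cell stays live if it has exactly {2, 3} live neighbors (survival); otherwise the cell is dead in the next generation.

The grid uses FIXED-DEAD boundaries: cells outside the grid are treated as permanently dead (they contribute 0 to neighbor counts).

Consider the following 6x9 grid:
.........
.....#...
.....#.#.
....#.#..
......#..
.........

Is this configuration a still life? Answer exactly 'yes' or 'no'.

Answer: no

Derivation:
Compute generation 1 and compare to generation 0 (given above):
Generation 1:
.........
......#..
....##...
......##.
.....#...
.........
Cell (1,5) differs: gen0=1 vs gen1=0 -> NOT a still life.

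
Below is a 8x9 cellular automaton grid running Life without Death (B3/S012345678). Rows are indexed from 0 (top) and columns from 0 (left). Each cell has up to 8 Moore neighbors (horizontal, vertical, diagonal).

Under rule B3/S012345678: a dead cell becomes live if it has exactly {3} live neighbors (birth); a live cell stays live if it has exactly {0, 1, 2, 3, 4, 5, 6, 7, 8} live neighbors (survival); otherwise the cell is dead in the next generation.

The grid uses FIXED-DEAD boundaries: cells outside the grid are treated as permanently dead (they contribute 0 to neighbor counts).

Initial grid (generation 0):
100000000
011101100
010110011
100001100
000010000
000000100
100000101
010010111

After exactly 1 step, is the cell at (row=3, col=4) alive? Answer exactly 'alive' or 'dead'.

Simulating step by step:
Generation 0 (given above): 24 live cells
Generation 1: 35 live cells
111000000
111101110
110110011
100101110
000010100
000001110
100000101
010011111

Cell (3,4) at generation 1: 0 -> dead

Answer: dead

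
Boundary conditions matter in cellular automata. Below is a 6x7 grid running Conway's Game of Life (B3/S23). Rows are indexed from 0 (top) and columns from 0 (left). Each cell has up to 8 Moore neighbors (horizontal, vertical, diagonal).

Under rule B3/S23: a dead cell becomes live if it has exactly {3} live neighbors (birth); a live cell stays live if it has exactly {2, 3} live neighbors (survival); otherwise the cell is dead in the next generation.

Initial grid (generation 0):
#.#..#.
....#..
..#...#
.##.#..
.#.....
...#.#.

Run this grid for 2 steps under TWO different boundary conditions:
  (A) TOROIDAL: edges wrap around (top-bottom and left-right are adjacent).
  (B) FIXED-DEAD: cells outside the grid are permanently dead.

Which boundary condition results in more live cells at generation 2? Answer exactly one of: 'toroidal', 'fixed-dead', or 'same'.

Under TOROIDAL boundary, generation 2:
.#.#...
.#.#...
.....#.
#......
....##.
.#....#
Population = 10

Under FIXED-DEAD boundary, generation 2:
.......
.#..#..
#......
#......
.#.##..
.......
Population = 7

Comparison: toroidal=10, fixed-dead=7 -> toroidal

Answer: toroidal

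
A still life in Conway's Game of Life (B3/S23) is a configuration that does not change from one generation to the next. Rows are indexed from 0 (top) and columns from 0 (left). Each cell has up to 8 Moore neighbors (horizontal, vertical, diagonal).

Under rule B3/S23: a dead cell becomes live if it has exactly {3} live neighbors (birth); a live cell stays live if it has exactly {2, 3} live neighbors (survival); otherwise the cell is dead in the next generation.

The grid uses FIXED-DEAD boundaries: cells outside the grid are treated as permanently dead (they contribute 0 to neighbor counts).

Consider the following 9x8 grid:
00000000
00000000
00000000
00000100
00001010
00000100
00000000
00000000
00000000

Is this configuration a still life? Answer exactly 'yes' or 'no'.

Compute generation 1 and compare to generation 0 (given above):
Generation 1:
00000000
00000000
00000000
00000100
00001010
00000100
00000000
00000000
00000000
The grids are IDENTICAL -> still life.

Answer: yes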